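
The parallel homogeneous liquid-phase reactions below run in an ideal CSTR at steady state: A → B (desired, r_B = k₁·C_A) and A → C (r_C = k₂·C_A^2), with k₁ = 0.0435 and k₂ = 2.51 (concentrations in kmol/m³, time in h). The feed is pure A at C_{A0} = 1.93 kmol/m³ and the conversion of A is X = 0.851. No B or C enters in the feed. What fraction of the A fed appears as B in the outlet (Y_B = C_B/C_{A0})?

Exit C_A = C_{A0}(1−X) = 1.93×0.149 = 0.2876 kmol/m³.
A CSTR operates uniformly at the exit composition, giving r_B = 0.01251 and r_C = 0.2076 (each k·C_A^n at C_A = 0.2876).
Fraction of consumed A going to B: r_B/(r_B+r_C) = 0.05684.
C_B = 0.05684·C_{A0}·X = 0.05684×1.93×0.851 = 0.0934 kmol/m³; Y_B = C_B/C_{A0} = 0.0484.

0.0484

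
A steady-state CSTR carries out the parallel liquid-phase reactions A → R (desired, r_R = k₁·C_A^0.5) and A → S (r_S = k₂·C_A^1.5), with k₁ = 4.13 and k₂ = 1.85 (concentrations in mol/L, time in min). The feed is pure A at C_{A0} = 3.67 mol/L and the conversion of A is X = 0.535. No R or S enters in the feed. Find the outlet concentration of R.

1.11 mol/L

Exit C_A = C_{A0}(1−X) = 3.67×0.465 = 1.707 mol/L.
In a CSTR the entire volume is at exit conditions, so r_R = 4.13×1.707^0.5 = 5.395 and r_S = 1.85×1.707^1.5 = 4.124.
Fraction of consumed A going to R: r_R/(r_R+r_S) = 0.5668.
C_R = 0.5668·C_{A0}·X = 0.5668×3.67×0.535 = 1.11 mol/L.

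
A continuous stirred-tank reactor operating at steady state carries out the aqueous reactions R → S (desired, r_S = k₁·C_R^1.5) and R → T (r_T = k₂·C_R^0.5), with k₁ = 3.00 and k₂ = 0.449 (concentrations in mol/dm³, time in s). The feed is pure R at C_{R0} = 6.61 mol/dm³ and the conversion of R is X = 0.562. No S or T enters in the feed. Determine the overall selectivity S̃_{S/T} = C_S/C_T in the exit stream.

19.3

Exit C_R = C_{R0}(1−X) = 6.61×0.438 = 2.895 mol/dm³.
Rates in a CSTR are evaluated at the outlet concentration: r_S = 3.00×2.895^1.5 = 14.78, r_T = 0.449×2.895^0.5 = 0.7640.
Overall selectivity = C_S/C_T = r_Sτ/(r_Tτ) = r_S/r_T = 19.3.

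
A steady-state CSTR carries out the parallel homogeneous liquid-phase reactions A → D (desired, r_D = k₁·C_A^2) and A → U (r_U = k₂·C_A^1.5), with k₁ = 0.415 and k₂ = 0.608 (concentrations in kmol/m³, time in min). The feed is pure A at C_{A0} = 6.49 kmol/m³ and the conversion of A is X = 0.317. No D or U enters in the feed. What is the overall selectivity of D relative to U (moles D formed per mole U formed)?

Exit C_A = C_{A0}(1−X) = 6.49×0.683 = 4.433 kmol/m³.
In a CSTR the entire volume is at exit conditions, so r_D = 0.415×4.433^2 = 8.154 and r_U = 0.608×4.433^1.5 = 5.674.
Overall selectivity = C_D/C_U = r_Dτ/(r_Uτ) = r_D/r_U = 1.44.

1.44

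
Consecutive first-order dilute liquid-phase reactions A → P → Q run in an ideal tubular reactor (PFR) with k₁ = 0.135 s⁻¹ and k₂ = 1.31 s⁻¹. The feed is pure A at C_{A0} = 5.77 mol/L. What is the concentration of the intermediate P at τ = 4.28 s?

For first-order series with pure A initially, C_P(τ) = k₁C_{A0}/(k₂−k₁)·(e^(−k₁τ) − e^(−k₂τ)).
e^(−k₁τ) = e^(−0.135×4.28) = e^(−0.5778) = 0.5611; e^(−k₂τ) = e^(−5.607) = 0.003673.
C_P = 0.135×5.77/(1.31−0.135) × (0.5611−0.003673) = 0.6629×0.5575 = 0.3696 mol/L.

0.370 mol/L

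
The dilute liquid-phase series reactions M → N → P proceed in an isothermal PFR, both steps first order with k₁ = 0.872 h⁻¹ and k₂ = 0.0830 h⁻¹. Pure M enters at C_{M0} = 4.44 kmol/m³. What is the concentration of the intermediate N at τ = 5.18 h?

3.14 kmol/m³

The intermediate concentration in a first-order A→B→C sequence is C_N = k₁C_{M0}(e^(−k₁τ) − e^(−k₂τ))/(k₂−k₁).
e^(−k₁τ) = e^(−0.872×5.18) = e^(−4.517) = 0.01092; e^(−k₂τ) = e^(−0.4299) = 0.6505.
C_N = 0.872×4.44/(0.0830−0.872) × (0.01092−0.6505) = (-4.907)×(-0.6396) = 3.139 kmol/m³.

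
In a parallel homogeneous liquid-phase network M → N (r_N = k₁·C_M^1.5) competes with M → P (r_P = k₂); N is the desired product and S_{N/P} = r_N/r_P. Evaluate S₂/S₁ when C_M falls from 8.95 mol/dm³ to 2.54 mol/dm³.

0.151

S_{N/P} = (k₁/k₂)·C_M^1.5, so S₂/S₁ = (C_{M,2}/C_{M,1})^1.5.
= (2.54/8.95)^1.5 = (0.2838)^1.5 = 0.151.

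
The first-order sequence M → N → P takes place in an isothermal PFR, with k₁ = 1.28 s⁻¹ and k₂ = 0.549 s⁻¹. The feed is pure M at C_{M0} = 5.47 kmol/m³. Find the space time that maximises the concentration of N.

1.16 s

For first-order series the maximum of C_N occurs at τ_opt = ln(k₂/k₁)/(k₂−k₁).
= ln(0.549/1.28)/(0.549−1.28) = ln(0.4289)/-0.7310 = -0.8465/-0.7310 = 1.16 s.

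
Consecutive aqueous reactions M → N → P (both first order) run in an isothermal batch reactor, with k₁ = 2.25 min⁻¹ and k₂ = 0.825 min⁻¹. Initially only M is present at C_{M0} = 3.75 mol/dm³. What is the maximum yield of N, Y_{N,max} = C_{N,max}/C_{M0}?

0.559

Evaluating C_N at t_opt = ln(k₂/k₁)/(k₂−k₁) gives C_{N,max}/C_{M0} = (k₁/k₂)^[k₂/(k₂−k₁)].
= (2.25/0.825)^(0.825/(0.825−2.25)) = (2.727)^(-0.5789) = 0.5594.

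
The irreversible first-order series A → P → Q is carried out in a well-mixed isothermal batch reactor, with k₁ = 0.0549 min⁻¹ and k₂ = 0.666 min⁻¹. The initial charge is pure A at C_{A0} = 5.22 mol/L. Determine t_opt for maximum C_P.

The intermediate peaks when r₁ = r₂, i.e. k₁e^(−k₁t) = k₂e^(−k₂t), giving t_opt = ln(k₂/k₁)/(k₂−k₁).
= ln(0.666/0.0549)/(0.666−0.0549) = ln(12.13)/0.6111 = 2.496/0.6111 = 4.08 min.

4.08 min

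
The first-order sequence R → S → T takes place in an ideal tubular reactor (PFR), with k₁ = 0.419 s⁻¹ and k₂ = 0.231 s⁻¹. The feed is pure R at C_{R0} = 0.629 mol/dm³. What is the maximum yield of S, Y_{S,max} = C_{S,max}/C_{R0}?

Evaluating C_S at τ_opt = ln(k₂/k₁)/(k₂−k₁) gives C_{S,max}/C_{R0} = (k₁/k₂)^[k₂/(k₂−k₁)].
= (0.419/0.231)^(0.231/(0.231−0.419)) = (1.814)^(-1.229) = 0.4811.

0.481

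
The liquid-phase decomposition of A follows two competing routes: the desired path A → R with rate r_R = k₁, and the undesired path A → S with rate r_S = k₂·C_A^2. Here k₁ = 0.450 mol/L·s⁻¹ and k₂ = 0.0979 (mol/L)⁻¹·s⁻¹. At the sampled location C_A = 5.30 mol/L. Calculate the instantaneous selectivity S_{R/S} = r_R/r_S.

S_{R/S} = r_R/r_S = (k₁)/(k₂·C_A^2) = (k₁/k₂)·C_A^-2.
= (0.450) / (0.0979×5.300^2) = 0.4500/2.750 = 0.164.

0.164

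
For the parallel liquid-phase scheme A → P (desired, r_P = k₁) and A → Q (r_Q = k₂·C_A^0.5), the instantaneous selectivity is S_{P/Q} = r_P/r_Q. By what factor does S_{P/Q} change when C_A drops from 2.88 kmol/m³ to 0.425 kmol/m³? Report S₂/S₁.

S_{P/Q} = (k₁/k₂)·C_A^-0.5, so S₂/S₁ = (C_{A,2}/C_{A,1})^-0.5.
= (0.425/2.88)^(-0.5) = (0.1476)^(-0.5) = 2.60.

2.60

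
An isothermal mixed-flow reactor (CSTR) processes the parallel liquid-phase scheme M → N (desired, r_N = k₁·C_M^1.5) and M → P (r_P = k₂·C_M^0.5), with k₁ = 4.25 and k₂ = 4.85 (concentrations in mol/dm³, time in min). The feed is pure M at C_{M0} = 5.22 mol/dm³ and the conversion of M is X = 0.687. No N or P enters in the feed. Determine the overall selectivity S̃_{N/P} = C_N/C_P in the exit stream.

1.43

Exit C_M = C_{M0}(1−X) = 5.22×0.313 = 1.634 mol/dm³.
Rates in a CSTR are evaluated at the outlet concentration: r_N = 4.25×1.634^1.5 = 8.876, r_P = 4.85×1.634^0.5 = 6.199.
Overall selectivity = C_N/C_P = r_Nτ/(r_Pτ) = r_N/r_P = 1.43.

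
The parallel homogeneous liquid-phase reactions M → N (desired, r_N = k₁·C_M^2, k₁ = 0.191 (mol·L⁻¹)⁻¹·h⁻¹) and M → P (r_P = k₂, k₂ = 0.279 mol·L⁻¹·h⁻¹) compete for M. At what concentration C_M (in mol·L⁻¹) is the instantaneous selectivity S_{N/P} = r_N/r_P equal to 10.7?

3.95 mol·L⁻¹

S_{N/P} = (k₁/k₂)·C_M^2 ⇒ C_M = (S·k₂/k₁)^(0.5).
= (10.7×0.279/0.191)^(0.5) = (15.63)^(0.5) = 3.95 mol·L⁻¹.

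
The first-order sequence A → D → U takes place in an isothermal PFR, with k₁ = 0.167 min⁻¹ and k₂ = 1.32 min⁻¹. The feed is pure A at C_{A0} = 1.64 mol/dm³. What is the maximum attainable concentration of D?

At the optimum, C_{D,max}/C_{A0} = (k₁/k₂)^[k₂/(k₂−k₁)].
= (0.167/1.32)^(1.32/(1.32−0.167)) = (0.1265)^(1.145) = 0.09378.
C_{D,max} = 0.09378×1.64 = 0.154 mol/dm³.

0.154 mol/dm³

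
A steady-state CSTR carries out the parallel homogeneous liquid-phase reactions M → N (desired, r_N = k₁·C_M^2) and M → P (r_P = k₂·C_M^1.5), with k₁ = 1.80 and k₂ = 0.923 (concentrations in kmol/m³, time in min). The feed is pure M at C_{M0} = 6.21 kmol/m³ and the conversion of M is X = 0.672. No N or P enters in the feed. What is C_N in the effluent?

Exit C_M = C_{M0}(1−X) = 6.21×0.328 = 2.037 kmol/m³.
A CSTR operates uniformly at the exit composition, giving r_N = 7.468 and r_P = 2.683 (each k·C_M^n at C_M = 2.037).
Fraction of consumed M going to N: r_N/(r_N+r_P) = 0.7357.
C_N = 0.7357·C_{M0}·X = 0.7357×6.21×0.672 = 3.07 kmol/m³.

3.07 kmol/m³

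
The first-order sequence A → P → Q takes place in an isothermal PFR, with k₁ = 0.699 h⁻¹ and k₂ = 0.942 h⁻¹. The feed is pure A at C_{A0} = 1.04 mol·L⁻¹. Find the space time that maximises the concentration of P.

Setting dC_P/dτ = 0 gives τ_opt = ln(k₂/k₁)/(k₂−k₁).
= ln(0.942/0.699)/(0.942−0.699) = ln(1.348)/0.2430 = 0.2984/0.2430 = 1.23 h.

1.23 h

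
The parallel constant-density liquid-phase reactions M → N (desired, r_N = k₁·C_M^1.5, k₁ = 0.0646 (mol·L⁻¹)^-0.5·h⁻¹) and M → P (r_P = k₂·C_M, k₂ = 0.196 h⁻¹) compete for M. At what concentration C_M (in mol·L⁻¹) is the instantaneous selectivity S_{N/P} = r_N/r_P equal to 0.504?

S_{N/P} = (k₁/k₂)·C_M^0.5 ⇒ C_M = (S·k₂/k₁)^(2).
= (0.504×0.196/0.0646)^(2) = (1.529)^(2) = 2.34 mol·L⁻¹.

2.34 mol·L⁻¹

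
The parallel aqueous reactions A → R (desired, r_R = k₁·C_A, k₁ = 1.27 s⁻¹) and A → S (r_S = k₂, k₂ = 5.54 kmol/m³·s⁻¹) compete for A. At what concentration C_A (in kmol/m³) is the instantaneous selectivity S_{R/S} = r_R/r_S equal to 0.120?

0.523 kmol/m³

S_{R/S} = (k₁/k₂)·C_A ⇒ C_A = S·k₂/k₁.
= 0.120×5.54/1.27 = 0.523 kmol/m³.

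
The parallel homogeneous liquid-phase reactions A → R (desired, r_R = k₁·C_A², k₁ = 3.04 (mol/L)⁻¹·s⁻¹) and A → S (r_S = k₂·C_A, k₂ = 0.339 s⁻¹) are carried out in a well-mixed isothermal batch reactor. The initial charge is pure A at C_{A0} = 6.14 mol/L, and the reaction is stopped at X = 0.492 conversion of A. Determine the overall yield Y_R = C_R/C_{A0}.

C_A = C_{A0}(1−X) = 3.119 mol/L.
Along a PFR/batch, dC_S/dC_A = −r_S/(r_R+r_S) = −k₂/(k₂+k₁·C_A).
Integrating from C_{A0} to C_A: C_S = (0.339/3.04)·ln[(0.339+3.04·6.14)/(0.339+3.04·3.12)] = 0.1115·ln(19.00/9.821) = 0.07361 mol/L.
Then C_R = (C_{A0}−C_A) − C_S = 3.021 − 0.07361 = 2.947 mol/L.
Y_R = C_R/C_{A0} = 2.947/6.14 = 0.480.

0.480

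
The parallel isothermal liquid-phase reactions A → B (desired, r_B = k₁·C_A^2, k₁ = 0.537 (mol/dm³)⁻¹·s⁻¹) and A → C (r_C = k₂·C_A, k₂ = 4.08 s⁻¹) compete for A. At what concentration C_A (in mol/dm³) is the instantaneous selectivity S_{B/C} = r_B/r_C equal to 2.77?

S_{B/C} = (k₁/k₂)·C_A ⇒ C_A = S·k₂/k₁.
= 2.77×4.08/0.537 = 21.0 mol/dm³.

21.0 mol/dm³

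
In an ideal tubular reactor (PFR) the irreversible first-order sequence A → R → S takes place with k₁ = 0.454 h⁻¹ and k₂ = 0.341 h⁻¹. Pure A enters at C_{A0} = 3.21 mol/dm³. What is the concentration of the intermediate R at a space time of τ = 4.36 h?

Solving the coupled first-order balances gives C_R(τ) = [k₁/(k₂−k₁)]·C_{A0}·(e^(−k₁τ) − e^(−k₂τ)).
e^(−k₁τ) = e^(−0.454×4.36) = e^(−1.979) = 0.1381; e^(−k₂τ) = e^(−1.487) = 0.2261.
C_R = 0.454×3.21/(0.341−0.454) × (0.1381−0.2261) = (-12.90)×(-0.08796) = 1.134 mol/dm³.

1.13 mol/dm³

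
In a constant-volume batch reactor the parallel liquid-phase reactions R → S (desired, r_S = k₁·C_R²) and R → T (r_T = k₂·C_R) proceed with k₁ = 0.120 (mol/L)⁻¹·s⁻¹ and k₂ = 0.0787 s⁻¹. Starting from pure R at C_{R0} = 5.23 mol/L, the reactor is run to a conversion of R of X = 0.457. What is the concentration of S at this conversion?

2.05 mol/L

C_R = C_{R0}(1−X) = 2.840 mol/L.
Along a PFR/batch, dC_T/dC_R = −r_T/(r_S+r_T) = −k₂/(k₂+k₁·C_R).
Integrating from C_{R0} to C_R: C_T = (0.0787/0.120)·ln[(0.0787+0.120·5.23)/(0.0787+0.120·2.84)] = 0.6558·ln(0.7063/0.4195) = 0.3417 mol/L.
Then C_S = (C_{R0}−C_R) − C_T = 2.390 − 0.3417 = 2.048 mol/L.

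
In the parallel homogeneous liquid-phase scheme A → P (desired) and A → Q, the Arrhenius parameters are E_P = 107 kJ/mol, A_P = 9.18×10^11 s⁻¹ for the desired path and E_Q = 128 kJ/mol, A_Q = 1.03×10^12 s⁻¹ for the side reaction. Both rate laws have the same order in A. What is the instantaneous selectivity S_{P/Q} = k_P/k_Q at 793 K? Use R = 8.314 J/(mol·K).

Since both paths have the same order in A, the concentration cancels and S_{P/Q} = k_P/k_Q = (A_P/A_Q)·exp[(E_Q−E_P)/(RT)].
(E_Q−E_P)/(RT) = (128−107)×10³/(8.314×793) = 21000/6593 = 3.185.
k_P/k_Q = (9.18×10^11/1.03×10^12)·exp(3.185) = 0.8913 × 24.17 = 21.5.
Since E_P < E_Q, lowering the temperature improves selectivity toward P.

21.5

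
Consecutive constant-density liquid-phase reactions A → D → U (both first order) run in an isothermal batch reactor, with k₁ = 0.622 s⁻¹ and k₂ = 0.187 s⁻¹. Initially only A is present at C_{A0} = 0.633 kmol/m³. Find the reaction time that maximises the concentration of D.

2.76 s

For first-order series the maximum of C_D occurs at t_opt = ln(k₂/k₁)/(k₂−k₁).
= ln(0.187/0.622)/(0.187−0.622) = ln(0.3006)/-0.4350 = -1.202/-0.4350 = 2.76 s.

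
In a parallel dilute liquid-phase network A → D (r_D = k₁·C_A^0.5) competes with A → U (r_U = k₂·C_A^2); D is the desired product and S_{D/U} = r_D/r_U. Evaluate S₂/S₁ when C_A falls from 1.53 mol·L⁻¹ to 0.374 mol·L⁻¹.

S_{D/U} = (k₁/k₂)·C_A^-1.5, so S₂/S₁ = (C_{A,2}/C_{A,1})^-1.5.
= (0.374/1.53)^(-1.5) = (0.2444)^(-1.5) = 8.27.

8.27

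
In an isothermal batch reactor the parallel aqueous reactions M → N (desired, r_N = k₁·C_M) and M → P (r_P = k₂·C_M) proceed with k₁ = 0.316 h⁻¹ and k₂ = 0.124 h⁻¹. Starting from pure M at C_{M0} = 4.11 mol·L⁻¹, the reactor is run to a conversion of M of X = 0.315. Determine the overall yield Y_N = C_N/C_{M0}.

C_M = C_{M0}(1−X) = 2.815 mol·L⁻¹.
Both paths are first order in M, so the instantaneous fraction to N is constant: dC_N/d(−C_M) = k₁/(k₁+k₂) = 0.7182.
C_N = 0.7182·(C_{M0}−C_M) = 0.7182×1.295 = 0.930 mol·L⁻¹.
Y_N = C_N/C_{M0} = 0.9298/4.11 = 0.226.

0.226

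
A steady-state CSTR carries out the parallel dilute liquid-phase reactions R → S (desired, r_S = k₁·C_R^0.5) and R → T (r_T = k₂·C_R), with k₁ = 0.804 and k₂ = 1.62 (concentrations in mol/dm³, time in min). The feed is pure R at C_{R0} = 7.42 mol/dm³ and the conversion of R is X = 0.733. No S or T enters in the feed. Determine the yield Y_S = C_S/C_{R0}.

Exit C_R = C_{R0}(1−X) = 7.42×0.267 = 1.981 mol/dm³.
In a CSTR the entire volume is at exit conditions, so r_S = 0.804×1.981^0.5 = 1.132 and r_T = 1.62×1.981 = 3.209.
Fraction of consumed R going to S: r_S/(r_S+r_T) = 0.2607.
C_S = 0.2607·C_{R0}·X = 0.2607×7.42×0.733 = 1.42 mol/dm³; Y_S = C_S/C_{R0} = 0.191.

0.191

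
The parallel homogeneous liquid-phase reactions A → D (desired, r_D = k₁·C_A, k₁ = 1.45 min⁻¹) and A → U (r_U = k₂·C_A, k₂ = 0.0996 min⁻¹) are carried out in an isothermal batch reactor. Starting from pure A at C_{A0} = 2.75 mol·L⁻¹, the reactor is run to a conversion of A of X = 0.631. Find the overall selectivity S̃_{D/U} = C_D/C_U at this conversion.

C_A = C_{A0}(1−X) = 1.015 mol·L⁻¹.
Both paths are first order in A, so the instantaneous fraction to D is constant: dC_D/d(−C_A) = k₁/(k₁+k₂) = 0.9357.
C_D = 0.9357·(C_{A0}−C_A) = 0.9357×1.735 = 1.62 mol·L⁻¹.
C_U = (C_{A0}−C_A)−C_D = 0.1115 mol·L⁻¹; S̃_{D/U} = 1.624/0.1115 = 14.6.

14.6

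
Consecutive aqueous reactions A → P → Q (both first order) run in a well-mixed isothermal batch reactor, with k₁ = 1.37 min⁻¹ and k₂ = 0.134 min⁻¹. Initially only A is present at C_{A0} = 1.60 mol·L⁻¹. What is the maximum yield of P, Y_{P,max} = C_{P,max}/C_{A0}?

0.777

Evaluating C_P at t_opt = ln(k₂/k₁)/(k₂−k₁) gives C_{P,max}/C_{A0} = (k₁/k₂)^[k₂/(k₂−k₁)].
= (1.37/0.134)^(0.134/(0.134−1.37)) = (10.22)^(-0.1084) = 0.7772.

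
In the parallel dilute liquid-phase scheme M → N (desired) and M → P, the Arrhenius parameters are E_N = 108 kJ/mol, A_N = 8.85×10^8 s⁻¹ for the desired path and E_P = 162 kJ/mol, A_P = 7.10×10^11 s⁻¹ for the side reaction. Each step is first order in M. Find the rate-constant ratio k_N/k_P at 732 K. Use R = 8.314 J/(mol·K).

k_N/k_P = (A_N/A_P)·exp[−(E_N−E_P)/(RT)] = (A_N/A_P)·exp[(E_P−E_N)/(RT)].
(E_P−E_N)/(RT) = (162−108)×10³/(8.314×732) = 54000/6086 = 8.873.
k_N/k_P = (8.85×10^8/7.10×10^11)·exp(8.873) = 0.001246 × 7137 = 8.90.

8.90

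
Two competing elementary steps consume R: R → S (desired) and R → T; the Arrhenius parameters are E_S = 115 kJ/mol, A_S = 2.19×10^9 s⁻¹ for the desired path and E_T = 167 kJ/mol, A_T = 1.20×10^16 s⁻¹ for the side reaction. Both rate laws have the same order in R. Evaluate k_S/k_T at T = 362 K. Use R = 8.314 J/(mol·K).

k_S/k_T = (A_S/A_T)·exp[−(E_S−E_T)/(RT)] = (A_S/A_T)·exp[(E_T−E_S)/(RT)].
(E_T−E_S)/(RT) = (167−115)×10³/(8.314×362) = 52000/3010 = 17.28.
k_S/k_T = (2.19×10^9/1.20×10^16)·exp(17.28) = 1.825×10^-7 × 3.189×10^7 = 5.82.
Since E_S < E_T, lowering the temperature improves selectivity toward S.

5.82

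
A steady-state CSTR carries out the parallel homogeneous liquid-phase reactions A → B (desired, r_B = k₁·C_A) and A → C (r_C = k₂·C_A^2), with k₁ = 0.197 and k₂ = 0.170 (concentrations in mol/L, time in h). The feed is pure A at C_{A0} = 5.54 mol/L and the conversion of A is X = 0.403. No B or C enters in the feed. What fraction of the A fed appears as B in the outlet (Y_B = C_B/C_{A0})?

Exit C_A = C_{A0}(1−X) = 5.54×0.597 = 3.307 mol/L.
In a CSTR the entire volume is at exit conditions, so r_B = 0.197×3.307 = 0.6516 and r_C = 0.170×3.307^2 = 1.860.
Fraction of consumed A going to B: r_B/(r_B+r_C) = 0.2595.
C_B = 0.2595·C_{A0}·X = 0.2595×5.54×0.403 = 0.579 mol/L; Y_B = C_B/C_{A0} = 0.105.

0.105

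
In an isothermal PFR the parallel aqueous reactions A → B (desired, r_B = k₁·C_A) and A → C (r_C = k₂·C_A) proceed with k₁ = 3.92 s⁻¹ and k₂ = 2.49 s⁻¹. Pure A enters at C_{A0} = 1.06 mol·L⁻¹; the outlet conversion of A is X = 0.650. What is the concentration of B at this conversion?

C_A = C_{A0}(1−X) = 0.3710 mol·L⁻¹.
Both paths are first order in A, so the instantaneous fraction to B is constant: dC_B/d(−C_A) = k₁/(k₁+k₂) = 0.6115.
C_B = 0.6115·(C_{A0}−C_A) = 0.6115×0.6890 = 0.421 mol·L⁻¹.

0.421 mol·L⁻¹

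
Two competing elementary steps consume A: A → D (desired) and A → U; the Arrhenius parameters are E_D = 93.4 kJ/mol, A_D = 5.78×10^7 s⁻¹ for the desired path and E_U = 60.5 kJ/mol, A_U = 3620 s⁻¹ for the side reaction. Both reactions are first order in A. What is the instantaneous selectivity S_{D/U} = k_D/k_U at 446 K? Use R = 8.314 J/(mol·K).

Since both paths have the same order in A, the concentration cancels and S_{D/U} = k_D/k_U = (A_D/A_U)·exp[(E_U−E_D)/(RT)].
(E_U−E_D)/(RT) = (60.5−93.4)×10³/(8.314×446) = -32900/3708 = -8.873.
k_D/k_U = (5.78×10^7/3620)·exp(-8.873) = 15967 × 1.402×10^-4 = 2.24.
Since E_D > E_U, raising the temperature improves selectivity toward D.

2.24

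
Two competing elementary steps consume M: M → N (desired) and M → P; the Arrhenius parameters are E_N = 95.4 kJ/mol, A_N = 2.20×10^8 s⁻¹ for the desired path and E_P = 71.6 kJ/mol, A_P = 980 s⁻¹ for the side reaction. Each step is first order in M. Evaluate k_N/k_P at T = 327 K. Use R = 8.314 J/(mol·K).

With equal orders, S_{N/P} = k_N/k_P = (A_N/A_P)·exp[(E_P−E_N)/(RT)].
(E_P−E_N)/(RT) = (71.6−95.4)×10³/(8.314×327) = -23800/2719 = -8.754.
k_N/k_P = (2.20×10^8/980)·exp(-8.754) = 2.245×10^5 × 1.578×10^-4 = 35.4.

35.4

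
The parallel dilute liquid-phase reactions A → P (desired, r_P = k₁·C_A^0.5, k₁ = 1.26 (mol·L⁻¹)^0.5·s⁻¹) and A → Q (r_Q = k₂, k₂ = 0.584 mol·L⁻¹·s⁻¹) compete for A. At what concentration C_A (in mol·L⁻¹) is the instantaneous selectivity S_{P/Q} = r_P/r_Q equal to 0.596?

0.0763 mol·L⁻¹

S_{P/Q} = (k₁/k₂)·C_A^0.5 ⇒ C_A = (S·k₂/k₁)^(2).
= (0.596×0.584/1.26)^(2) = (0.2762)^(2) = 0.0763 mol·L⁻¹.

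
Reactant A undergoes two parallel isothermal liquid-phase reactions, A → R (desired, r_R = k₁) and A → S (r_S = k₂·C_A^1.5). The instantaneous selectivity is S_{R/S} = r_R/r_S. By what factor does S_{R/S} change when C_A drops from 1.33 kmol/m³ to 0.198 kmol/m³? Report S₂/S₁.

17.4

S_{R/S} = (k₁/k₂)·C_A^-1.5, so S₂/S₁ = (C_{A,2}/C_{A,1})^-1.5.
= (0.198/1.33)^(-1.5) = (0.1489)^(-1.5) = 17.4.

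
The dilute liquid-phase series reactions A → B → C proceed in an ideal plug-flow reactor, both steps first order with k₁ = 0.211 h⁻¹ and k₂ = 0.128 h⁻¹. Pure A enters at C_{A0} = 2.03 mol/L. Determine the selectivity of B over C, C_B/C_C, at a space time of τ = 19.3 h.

The intermediate concentration in a first-order A→B→C sequence is C_B = k₁C_{A0}(e^(−k₁τ) − e^(−k₂τ))/(k₂−k₁).
e^(−k₁τ) = e^(−0.211×19.3) = e^(−4.072) = 0.01704; e^(−k₂τ) = e^(−2.470) = 0.08455.
C_B = 0.211×2.03/(0.128−0.211) × (0.01704−0.08455) = (-5.161)×(-0.06751) = 0.3484 mol/L.
C_A = C_{A0}e^(−k₁τ) = 0.03459 mol/L, so C_C = C_{A0}−C_A−C_B = 1.647 mol/L; C_B/C_C = 0.212.

0.212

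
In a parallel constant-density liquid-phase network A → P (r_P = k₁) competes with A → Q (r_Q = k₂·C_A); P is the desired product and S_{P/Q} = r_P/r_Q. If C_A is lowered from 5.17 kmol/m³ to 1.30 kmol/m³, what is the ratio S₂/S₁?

3.98

S_{P/Q} = (k₁/k₂)·C_A⁻¹, so S₂/S₁ = (C_{A,2}/C_{A,1})⁻¹.
= 5.17/1.30 = 3.98.
Selectivity toward P rises as C_A falls — low-concentration operation is favoured.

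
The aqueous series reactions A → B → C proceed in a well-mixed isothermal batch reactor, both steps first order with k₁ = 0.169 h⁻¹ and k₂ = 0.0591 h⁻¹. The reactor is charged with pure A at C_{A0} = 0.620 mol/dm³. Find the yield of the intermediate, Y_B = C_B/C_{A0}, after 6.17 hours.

Solving the coupled first-order balances gives C_B(t) = [k₁/(k₂−k₁)]·C_{A0}·(e^(−k₁t) − e^(−k₂t)).
e^(−k₁t) = e^(−0.169×6.17) = e^(−1.043) = 0.3525; e^(−k₂t) = e^(−0.3646) = 0.6944.
C_B = 0.169×0.620/(0.0591−0.169) × (0.3525−0.6944) = (-0.9534)×(-0.3420) = 0.3260 mol/dm³.
Y_B = C_B/C_{A0} = 0.3260/0.620 = 0.526.

0.526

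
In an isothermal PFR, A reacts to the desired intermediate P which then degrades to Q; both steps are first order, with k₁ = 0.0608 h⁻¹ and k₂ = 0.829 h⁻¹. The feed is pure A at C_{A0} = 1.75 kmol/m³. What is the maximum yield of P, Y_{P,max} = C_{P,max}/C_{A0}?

At the optimum, C_{P,max}/C_{A0} = (k₁/k₂)^[k₂/(k₂−k₁)].
= (0.0608/0.829)^(0.829/(0.829−0.0608)) = (0.07334)^(1.079) = 0.05964.

0.0596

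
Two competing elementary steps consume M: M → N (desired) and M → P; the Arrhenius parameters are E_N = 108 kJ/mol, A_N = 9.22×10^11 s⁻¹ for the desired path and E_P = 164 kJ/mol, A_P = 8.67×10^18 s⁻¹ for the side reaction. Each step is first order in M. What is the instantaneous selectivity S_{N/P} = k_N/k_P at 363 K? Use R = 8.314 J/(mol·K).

12.2

With equal orders, S_{N/P} = k_N/k_P = (A_N/A_P)·exp[(E_P−E_N)/(RT)].
(E_P−E_N)/(RT) = (164−108)×10³/(8.314×363) = 56000/3018 = 18.56.
k_N/k_P = (9.22×10^11/8.67×10^18)·exp(18.56) = 1.063×10^-7 × 1.144×10^8 = 12.2.
Since E_N < E_P, lowering the temperature improves selectivity toward N.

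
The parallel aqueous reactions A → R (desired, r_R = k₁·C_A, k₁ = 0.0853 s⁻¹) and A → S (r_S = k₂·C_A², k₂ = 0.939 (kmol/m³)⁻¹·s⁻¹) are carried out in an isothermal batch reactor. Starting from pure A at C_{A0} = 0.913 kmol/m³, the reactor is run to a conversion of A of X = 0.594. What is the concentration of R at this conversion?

C_A = C_{A0}(1−X) = 0.3707 kmol/m³.
Along a PFR/batch, dC_R/dC_A = −r_R/(r_R+r_S) = −k₁/(k₁+k₂·C_A).
Integrating from C_{A0} to C_A: C_R = (0.0853/0.939)·ln[(0.0853+0.939·0.913)/(0.0853+0.939·0.371)] = 0.09084·ln(0.9426/0.4334) = 0.07059 kmol/m³.

0.0706 kmol/m³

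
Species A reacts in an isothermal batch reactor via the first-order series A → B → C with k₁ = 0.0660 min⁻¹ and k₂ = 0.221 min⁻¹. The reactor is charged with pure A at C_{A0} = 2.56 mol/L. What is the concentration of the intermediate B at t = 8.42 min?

The intermediate concentration in a first-order A→B→C sequence is C_B = k₁C_{A0}(e^(−k₁t) − e^(−k₂t))/(k₂−k₁).
e^(−k₁t) = e^(−0.0660×8.42) = e^(−0.5557) = 0.5737; e^(−k₂t) = e^(−1.861) = 0.1555.
C_B = 0.0660×2.56/(0.221−0.0660) × (0.5737−0.1555) = 1.090×0.4181 = 0.4558 mol/L.

0.456 mol/L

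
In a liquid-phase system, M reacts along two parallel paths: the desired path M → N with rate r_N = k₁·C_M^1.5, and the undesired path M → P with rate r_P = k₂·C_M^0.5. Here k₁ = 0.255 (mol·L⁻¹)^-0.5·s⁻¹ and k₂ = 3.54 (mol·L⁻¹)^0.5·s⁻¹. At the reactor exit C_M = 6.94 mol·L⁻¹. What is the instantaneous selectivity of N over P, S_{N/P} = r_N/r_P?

0.500

S_{N/P} = r_N/r_P = (k₁·C_M^1.5)/(k₂·C_M^0.5) = (k₁/k₂)·C_M.
= (0.255×6.940^1.5) / (3.54×6.940^0.5) = 4.662/9.326 = 0.500.
Since the desired path is higher order in M, keeping C_M high (PFR or concentrated feed) favours N.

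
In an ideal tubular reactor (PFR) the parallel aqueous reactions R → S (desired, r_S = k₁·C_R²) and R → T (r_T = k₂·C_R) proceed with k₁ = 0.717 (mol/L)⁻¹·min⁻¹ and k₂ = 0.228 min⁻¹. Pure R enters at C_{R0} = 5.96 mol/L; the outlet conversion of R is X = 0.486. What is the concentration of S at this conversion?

2.70 mol/L

C_R = C_{R0}(1−X) = 3.063 mol/L.
Along a PFR/batch, dC_T/dC_R = −r_T/(r_S+r_T) = −k₂/(k₂+k₁·C_R).
Integrating from C_{R0} to C_R: C_T = (0.228/0.717)·ln[(0.228+0.717·5.96)/(0.228+0.717·3.06)] = 0.3180·ln(4.501/2.424) = 0.1968 mol/L.
Then C_S = (C_{R0}−C_R) − C_T = 2.897 − 0.1968 = 2.700 mol/L.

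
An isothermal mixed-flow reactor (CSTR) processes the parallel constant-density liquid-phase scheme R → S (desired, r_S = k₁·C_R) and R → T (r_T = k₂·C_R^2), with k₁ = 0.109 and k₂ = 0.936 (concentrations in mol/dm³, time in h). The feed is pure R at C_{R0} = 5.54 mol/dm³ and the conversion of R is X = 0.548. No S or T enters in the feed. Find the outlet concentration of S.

Exit C_R = C_{R0}(1−X) = 5.54×0.452 = 2.504 mol/dm³.
A CSTR operates uniformly at the exit composition, giving r_S = 0.2729 and r_T = 5.869 (each k·C_R^n at C_R = 2.504).
Fraction of consumed R going to S: r_S/(r_S+r_T) = 0.04444.
C_S = 0.04444·C_{R0}·X = 0.04444×5.54×0.548 = 0.135 mol/dm³.

0.135 mol/dm³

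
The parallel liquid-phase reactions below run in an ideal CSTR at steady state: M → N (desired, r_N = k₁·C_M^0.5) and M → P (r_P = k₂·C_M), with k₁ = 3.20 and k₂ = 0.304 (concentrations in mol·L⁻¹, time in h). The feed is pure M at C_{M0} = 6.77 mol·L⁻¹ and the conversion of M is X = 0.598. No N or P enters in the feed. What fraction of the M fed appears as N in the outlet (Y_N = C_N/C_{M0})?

Exit C_M = C_{M0}(1−X) = 6.77×0.402 = 2.722 mol·L⁻¹.
A CSTR operates uniformly at the exit composition, giving r_N = 5.279 and r_P = 0.8273 (each k·C_M^n at C_M = 2.722).
Fraction of consumed M going to N: r_N/(r_N+r_P) = 0.8645.
C_N = 0.8645·C_{M0}·X = 0.8645×6.77×0.598 = 3.50 mol·L⁻¹; Y_N = C_N/C_{M0} = 0.517.

0.517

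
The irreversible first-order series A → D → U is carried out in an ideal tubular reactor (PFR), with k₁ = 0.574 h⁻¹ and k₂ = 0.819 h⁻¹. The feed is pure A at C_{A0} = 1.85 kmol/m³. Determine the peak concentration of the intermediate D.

0.564 kmol/m³

At the optimum, C_{D,max}/C_{A0} = (k₁/k₂)^[k₂/(k₂−k₁)].
= (0.574/0.819)^(0.819/(0.819−0.574)) = (0.7009)^(3.343) = 0.3048.
C_{D,max} = 0.3048×1.85 = 0.564 kmol/m³.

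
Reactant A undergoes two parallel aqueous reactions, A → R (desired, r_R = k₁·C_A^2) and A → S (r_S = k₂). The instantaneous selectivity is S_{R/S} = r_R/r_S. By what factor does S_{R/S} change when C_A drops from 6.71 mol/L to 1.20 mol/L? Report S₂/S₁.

S_{R/S} = (k₁/k₂)·C_A^2, so S₂/S₁ = (C_{A,2}/C_{A,1})^2.
= (1.20/6.71)^2 = (0.1788)^2 = 0.0320.
Selectivity toward R falls as C_A falls — high-concentration operation is favoured.

0.0320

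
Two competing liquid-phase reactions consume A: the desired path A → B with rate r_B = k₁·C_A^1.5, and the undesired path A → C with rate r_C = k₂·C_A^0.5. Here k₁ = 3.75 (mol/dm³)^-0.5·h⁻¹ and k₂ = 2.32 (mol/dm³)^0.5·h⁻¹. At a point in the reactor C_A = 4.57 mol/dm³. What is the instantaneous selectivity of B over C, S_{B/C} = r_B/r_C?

7.39

S_{B/C} = r_B/r_C = (k₁·C_A^1.5)/(k₂·C_A^0.5) = (k₁/k₂)·C_A.
= (3.75×4.570^1.5) / (2.32×4.570^0.5) = 36.64/4.960 = 7.39.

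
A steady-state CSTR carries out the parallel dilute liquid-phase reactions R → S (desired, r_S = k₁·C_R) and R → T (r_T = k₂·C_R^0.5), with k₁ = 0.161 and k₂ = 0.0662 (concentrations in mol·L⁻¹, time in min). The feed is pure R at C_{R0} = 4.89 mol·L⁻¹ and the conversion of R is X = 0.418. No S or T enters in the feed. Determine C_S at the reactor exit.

Exit C_R = C_{R0}(1−X) = 4.89×0.582 = 2.846 mol·L⁻¹.
Rates in a CSTR are evaluated at the outlet concentration: r_S = 0.161×2.846 = 0.4582, r_T = 0.0662×2.846^0.5 = 0.1117.
Fraction of consumed R going to S: r_S/(r_S+r_T) = 0.8040.
C_S = 0.8040·C_{R0}·X = 0.8040×4.89×0.418 = 1.64 mol·L⁻¹.

1.64 mol·L⁻¹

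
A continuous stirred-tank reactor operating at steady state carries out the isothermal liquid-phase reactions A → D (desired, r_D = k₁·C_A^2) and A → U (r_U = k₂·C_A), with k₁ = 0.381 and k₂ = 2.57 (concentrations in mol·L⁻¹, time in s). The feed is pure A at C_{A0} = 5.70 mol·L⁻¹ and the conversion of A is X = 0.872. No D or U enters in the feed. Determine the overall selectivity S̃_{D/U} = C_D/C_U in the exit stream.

Exit C_A = C_{A0}(1−X) = 5.70×0.128 = 0.7296 mol·L⁻¹.
A CSTR operates uniformly at the exit composition, giving r_D = 0.2028 and r_U = 1.875 (each k·C_A^n at C_A = 0.7296).
Overall selectivity = C_D/C_U = r_Dτ/(r_Uτ) = r_D/r_U = 0.108.

0.108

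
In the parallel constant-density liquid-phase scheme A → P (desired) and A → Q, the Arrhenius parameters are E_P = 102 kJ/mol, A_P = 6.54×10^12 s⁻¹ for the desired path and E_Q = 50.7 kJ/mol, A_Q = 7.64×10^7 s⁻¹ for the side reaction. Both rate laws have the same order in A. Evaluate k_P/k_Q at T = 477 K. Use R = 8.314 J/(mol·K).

Since both paths have the same order in A, the concentration cancels and S_{P/Q} = k_P/k_Q = (A_P/A_Q)·exp[(E_Q−E_P)/(RT)].
(E_Q−E_P)/(RT) = (50.7−102)×10³/(8.314×477) = -51300/3966 = -12.94.
k_P/k_Q = (6.54×10^12/7.64×10^7)·exp(-12.94) = 85602 × 2.411×10^-6 = 0.206.
Since E_P > E_Q, raising the temperature improves selectivity toward P.

0.206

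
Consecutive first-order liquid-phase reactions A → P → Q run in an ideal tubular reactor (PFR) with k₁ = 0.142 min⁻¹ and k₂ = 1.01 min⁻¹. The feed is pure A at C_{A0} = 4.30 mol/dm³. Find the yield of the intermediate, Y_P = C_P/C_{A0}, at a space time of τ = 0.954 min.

For first-order series with pure A initially, C_P(τ) = k₁C_{A0}/(k₂−k₁)·(e^(−k₁τ) − e^(−k₂τ)).
e^(−k₁τ) = e^(−0.142×0.954) = e^(−0.1355) = 0.8733; e^(−k₂τ) = e^(−0.9635) = 0.3815.
C_P = 0.142×4.30/(1.01−0.142) × (0.8733−0.3815) = 0.7035×0.4918 = 0.3459 mol/dm³.
Y_P = C_P/C_{A0} = 0.3459/4.30 = 0.0805.

0.0805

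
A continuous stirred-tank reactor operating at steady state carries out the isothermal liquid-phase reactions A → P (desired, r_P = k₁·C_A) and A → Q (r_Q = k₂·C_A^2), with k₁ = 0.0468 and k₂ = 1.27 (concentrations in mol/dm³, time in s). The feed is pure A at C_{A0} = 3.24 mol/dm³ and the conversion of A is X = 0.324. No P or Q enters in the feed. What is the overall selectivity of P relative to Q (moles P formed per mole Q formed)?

Exit C_A = C_{A0}(1−X) = 3.24×0.676 = 2.190 mol/dm³.
In a CSTR the entire volume is at exit conditions, so r_P = 0.0468×2.190 = 0.1025 and r_Q = 1.27×2.190^2 = 6.092.
Overall selectivity = C_P/C_Q = r_Pτ/(r_Qτ) = r_P/r_Q = 0.0168.

0.0168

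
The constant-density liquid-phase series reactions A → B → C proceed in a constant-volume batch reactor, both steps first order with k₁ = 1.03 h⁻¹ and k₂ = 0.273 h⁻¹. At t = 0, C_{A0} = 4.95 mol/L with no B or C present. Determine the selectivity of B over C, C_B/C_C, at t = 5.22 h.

Solving the coupled first-order balances gives C_B(t) = [k₁/(k₂−k₁)]·C_{A0}·(e^(−k₁t) − e^(−k₂t)).
e^(−k₁t) = e^(−1.03×5.22) = e^(−5.377) = 0.004624; e^(−k₂t) = e^(−1.425) = 0.2405.
C_B = 1.03×4.95/(0.273−1.03) × (0.004624−0.2405) = (-6.735)×(-0.2359) = 1.589 mol/L.
C_A = C_{A0}e^(−k₁t) = 0.02289 mol/L, so C_C = C_{A0}−C_A−C_B = 3.338 mol/L; C_B/C_C = 0.476.

0.476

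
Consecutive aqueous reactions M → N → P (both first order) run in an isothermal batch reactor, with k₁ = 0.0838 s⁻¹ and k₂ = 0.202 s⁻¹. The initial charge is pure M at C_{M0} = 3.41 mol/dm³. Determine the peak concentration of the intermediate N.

0.758 mol/dm³

For a first-order series the maximum intermediate yield is C_{N,max}/C_{M0} = (k₁/k₂)^[k₂/(k₂−k₁)].
= (0.0838/0.202)^(0.202/(0.202−0.0838)) = (0.4149)^(1.709) = 0.2223.
C_{N,max} = 0.2223×3.41 = 0.758 mol/dm³.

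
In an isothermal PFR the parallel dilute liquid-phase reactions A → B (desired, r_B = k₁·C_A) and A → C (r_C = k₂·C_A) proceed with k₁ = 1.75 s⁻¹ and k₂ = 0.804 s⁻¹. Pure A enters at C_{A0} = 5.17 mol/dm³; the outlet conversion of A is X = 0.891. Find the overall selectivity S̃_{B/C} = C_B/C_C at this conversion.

2.18

C_A = C_{A0}(1−X) = 0.5635 mol/dm³.
Both paths are first order in A, so the instantaneous fraction to B is constant: dC_B/d(−C_A) = k₁/(k₁+k₂) = 0.6852.
C_B = 0.6852·(C_{A0}−C_A) = 0.6852×4.606 = 3.16 mol/dm³.
C_C = (C_{A0}−C_A)−C_B = 1.450 mol/dm³; S̃_{B/C} = 3.156/1.450 = 2.18.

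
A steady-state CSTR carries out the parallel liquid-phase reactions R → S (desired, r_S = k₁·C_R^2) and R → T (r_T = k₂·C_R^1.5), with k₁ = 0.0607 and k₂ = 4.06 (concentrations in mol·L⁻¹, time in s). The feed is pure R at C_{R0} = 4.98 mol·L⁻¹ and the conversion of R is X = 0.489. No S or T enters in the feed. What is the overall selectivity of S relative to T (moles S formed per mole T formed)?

0.0238

Exit C_R = C_{R0}(1−X) = 4.98×0.511 = 2.545 mol·L⁻¹.
Rates in a CSTR are evaluated at the outlet concentration: r_S = 0.0607×2.545^2 = 0.3931, r_T = 4.06×2.545^1.5 = 16.48.
Overall selectivity = C_S/C_T = r_Sτ/(r_Tτ) = r_S/r_T = 0.0238.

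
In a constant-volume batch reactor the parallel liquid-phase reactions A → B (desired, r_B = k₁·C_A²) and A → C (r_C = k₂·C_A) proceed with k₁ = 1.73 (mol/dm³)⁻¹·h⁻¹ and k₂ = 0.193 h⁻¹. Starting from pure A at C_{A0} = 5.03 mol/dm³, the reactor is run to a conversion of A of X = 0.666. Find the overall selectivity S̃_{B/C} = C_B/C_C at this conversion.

27.5

C_A = C_{A0}(1−X) = 1.680 mol/dm³.
Along a PFR/batch, dC_C/dC_A = −r_C/(r_B+r_C) = −k₂/(k₂+k₁·C_A).
Integrating from C_{A0} to C_A: C_C = (0.193/1.73)·ln[(0.193+1.73·5.03)/(0.193+1.73·1.68)] = 0.1116·ln(8.895/3.099) = 0.1176 mol/dm³.
Then C_B = (C_{A0}−C_A) − C_C = 3.350 − 0.1176 = 3.232 mol/dm³.
S̃_{B/C} = C_B/C_C = 3.232/0.1176 = 27.5.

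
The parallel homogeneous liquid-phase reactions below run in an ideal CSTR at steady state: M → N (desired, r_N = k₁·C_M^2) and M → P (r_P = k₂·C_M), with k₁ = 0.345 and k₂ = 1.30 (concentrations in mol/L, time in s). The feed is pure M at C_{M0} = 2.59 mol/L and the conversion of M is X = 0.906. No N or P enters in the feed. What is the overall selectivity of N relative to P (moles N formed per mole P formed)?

0.0646

Exit C_M = C_{M0}(1−X) = 2.59×0.0940 = 0.2435 mol/L.
In a CSTR the entire volume is at exit conditions, so r_N = 0.345×0.2435^2 = 0.02045 and r_P = 1.30×0.2435 = 0.3165.
Overall selectivity = C_N/C_P = r_Nτ/(r_Pτ) = r_N/r_P = 0.0646.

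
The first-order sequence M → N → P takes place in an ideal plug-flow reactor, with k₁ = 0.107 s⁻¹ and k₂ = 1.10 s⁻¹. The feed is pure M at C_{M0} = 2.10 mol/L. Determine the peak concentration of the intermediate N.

0.159 mol/L

Evaluating C_N at τ_opt = ln(k₂/k₁)/(k₂−k₁) gives C_{N,max}/C_{M0} = (k₁/k₂)^[k₂/(k₂−k₁)].
= (0.107/1.10)^(1.10/(1.10−0.107)) = (0.09727)^(1.108) = 0.07567.
C_{N,max} = 0.07567×2.10 = 0.159 mol/L.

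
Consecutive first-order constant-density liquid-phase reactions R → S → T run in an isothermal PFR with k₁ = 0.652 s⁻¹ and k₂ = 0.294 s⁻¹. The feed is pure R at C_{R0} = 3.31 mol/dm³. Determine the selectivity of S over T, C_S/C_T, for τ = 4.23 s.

Solving the coupled first-order balances gives C_S(τ) = [k₁/(k₂−k₁)]·C_{R0}·(e^(−k₁τ) − e^(−k₂τ)).
e^(−k₁τ) = e^(−0.652×4.23) = e^(−2.758) = 0.06342; e^(−k₂τ) = e^(−1.244) = 0.2883.
C_S = 0.652×3.31/(0.294−0.652) × (0.06342−0.2883) = (-6.028)×(-0.2249) = 1.356 mol/dm³.
C_R = C_{R0}e^(−k₁τ) = 0.2099 mol/dm³, so C_T = C_{R0}−C_R−C_S = 1.744 mol/dm³; C_S/C_T = 0.777.

0.777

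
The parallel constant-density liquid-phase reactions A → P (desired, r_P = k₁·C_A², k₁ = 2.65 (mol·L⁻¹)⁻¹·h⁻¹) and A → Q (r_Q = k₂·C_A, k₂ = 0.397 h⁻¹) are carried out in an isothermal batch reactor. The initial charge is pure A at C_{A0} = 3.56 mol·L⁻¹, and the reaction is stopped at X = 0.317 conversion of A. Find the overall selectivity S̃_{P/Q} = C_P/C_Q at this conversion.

19.8

C_A = C_{A0}(1−X) = 2.431 mol·L⁻¹.
Along a PFR/batch, dC_Q/dC_A = −r_Q/(r_P+r_Q) = −k₂/(k₂+k₁·C_A).
Integrating from C_{A0} to C_A: C_Q = (0.397/2.65)·ln[(0.397+2.65·3.56)/(0.397+2.65·2.43)] = 0.1498·ln(9.831/6.840) = 0.05434 mol·L⁻¹.
Then C_P = (C_{A0}−C_A) − C_Q = 1.129 − 0.05434 = 1.074 mol·L⁻¹.
S̃_{P/Q} = C_P/C_Q = 1.074/0.05434 = 19.8.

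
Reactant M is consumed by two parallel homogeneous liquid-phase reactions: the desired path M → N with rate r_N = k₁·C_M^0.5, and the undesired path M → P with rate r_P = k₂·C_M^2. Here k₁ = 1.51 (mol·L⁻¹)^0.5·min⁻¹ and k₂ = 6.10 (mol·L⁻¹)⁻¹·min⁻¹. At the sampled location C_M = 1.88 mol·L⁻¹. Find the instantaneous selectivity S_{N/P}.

S_{N/P} = r_N/r_P = (k₁·C_M^0.5)/(k₂·C_M^2) = (k₁/k₂)·C_M^-1.5.
= (1.51×1.880^0.5) / (6.10×1.880^2) = 2.070/21.56 = 0.0960.

0.0960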